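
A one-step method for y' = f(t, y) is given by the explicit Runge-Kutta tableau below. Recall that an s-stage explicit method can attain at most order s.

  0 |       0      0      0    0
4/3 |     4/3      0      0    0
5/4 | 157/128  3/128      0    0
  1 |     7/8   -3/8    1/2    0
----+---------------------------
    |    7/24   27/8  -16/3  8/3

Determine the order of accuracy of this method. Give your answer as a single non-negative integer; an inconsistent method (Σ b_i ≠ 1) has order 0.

b = (7/24, 27/8, -16/3, 8/3)
c = (0, 4/3, 5/4, 1)
Ac = (0, 0, 1/32, 1/8)
Σ b_i: 7/24·1 + 27/8·1 + (-16/3)·1 + 8/3·1 = 1 ✓
b·c: 27/8·4/3 + (-16/3)·5/4 + 8/3·1 = 1/2 ✓
b·c²: 27/8·16/9 + (-16/3)·25/16 + 8/3·1 = 1/3 ✓
b·Ac: (-16/3)·1/32 + 8/3·1/8 = 1/6 ✓
b·c³: 27/8·64/27 + (-16/3)·125/64 + 8/3·1 = 1/4 ✓
b·(c∘Ac): (-16/3)·5/128 + 8/3·1/8 = 1/8 ✓
b·Ac²: (-16/3)·1/24 + 8/3·11/96 = 1/12 ✓
b·A²c: 8/3·1/64 = 1/24 ✓; 4 stages ⇒ order 4.

4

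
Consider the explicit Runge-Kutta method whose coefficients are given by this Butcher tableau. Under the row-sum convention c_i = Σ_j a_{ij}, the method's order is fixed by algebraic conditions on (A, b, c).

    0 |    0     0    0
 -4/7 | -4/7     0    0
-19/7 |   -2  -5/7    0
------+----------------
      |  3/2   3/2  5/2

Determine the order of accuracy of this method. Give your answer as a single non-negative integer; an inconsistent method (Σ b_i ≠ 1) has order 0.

b = (3/2, 3/2, 5/2)
c = (0, -4/7, -19/7)
Ac = (0, 0, 20/49)
Σ b_i: 3/2·1 + 3/2·1 + 5/2·1 = 11/2 ≠ 1 ⇒ order 0.

0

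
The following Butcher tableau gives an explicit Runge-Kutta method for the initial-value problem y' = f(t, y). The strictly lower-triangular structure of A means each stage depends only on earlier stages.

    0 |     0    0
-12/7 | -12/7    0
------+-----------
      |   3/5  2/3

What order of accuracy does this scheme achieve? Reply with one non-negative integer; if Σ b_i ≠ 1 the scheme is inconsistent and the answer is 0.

b = (3/5, 2/3)
c = (0, -12/7)
Σ b_i: 3/5·1 + 2/3·1 = 19/15 ≠ 1 ⇒ order 0.

0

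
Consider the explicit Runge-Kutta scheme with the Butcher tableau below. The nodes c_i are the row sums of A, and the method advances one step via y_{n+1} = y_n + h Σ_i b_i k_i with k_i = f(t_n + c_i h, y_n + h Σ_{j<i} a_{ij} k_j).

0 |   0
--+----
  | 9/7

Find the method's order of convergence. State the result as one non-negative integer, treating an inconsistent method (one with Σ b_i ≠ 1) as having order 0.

b = (9/7)
c = (0)
Σ b_i: 9/7·1 = 9/7 ≠ 1 ⇒ order 0.

0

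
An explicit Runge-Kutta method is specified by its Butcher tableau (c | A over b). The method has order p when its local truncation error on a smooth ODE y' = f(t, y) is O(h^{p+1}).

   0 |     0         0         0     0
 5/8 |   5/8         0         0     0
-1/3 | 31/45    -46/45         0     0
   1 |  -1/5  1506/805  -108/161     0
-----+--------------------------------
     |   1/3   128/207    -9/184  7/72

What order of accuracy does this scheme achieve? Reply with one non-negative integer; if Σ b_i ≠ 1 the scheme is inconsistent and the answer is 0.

4

b = (1/3, 128/207, -9/184, 7/72)
c = (0, 5/8, -1/3, 1)
Ac = (0, 0, -23/36, 39/28)
Σ b_i: 1/3·1 + 128/207·1 + (-9/184)·1 + 7/72·1 = 1 ✓
b·c: 128/207·5/8 + (-9/184)·(-1/3) + 7/72·1 = 1/2 ✓
b·c²: 128/207·25/64 + (-9/184)·1/9 + 7/72·1 = 1/3 ✓
b·Ac: (-9/184)·(-23/36) + 7/72·39/28 = 1/6 ✓
b·c³: 128/207·125/512 + (-9/184)·(-1/27) + 7/72·1 = 1/4 ✓
b·(c∘Ac): (-9/184)·23/108 + 7/72·39/28 = 1/8 ✓
b·Ac²: (-9/184)·(-115/288) + 7/72·21/32 = 1/12 ✓
b·A²c: 7/72·3/7 = 1/24 ✓; 4 stages ⇒ order 4.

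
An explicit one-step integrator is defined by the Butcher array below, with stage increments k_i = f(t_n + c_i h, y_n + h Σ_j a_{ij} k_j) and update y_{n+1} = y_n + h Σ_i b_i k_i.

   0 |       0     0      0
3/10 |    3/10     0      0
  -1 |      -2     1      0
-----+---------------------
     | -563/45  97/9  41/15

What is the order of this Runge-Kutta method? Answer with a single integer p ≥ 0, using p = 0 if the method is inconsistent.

b = (-563/45, 97/9, 41/15)
c = (0, 3/10, -1)
Ac = (0, 0, 3/10)
Σ b_i: (-563/45)·1 + 97/9·1 + 41/15·1 = 1 ✓
b·c: 97/9·3/10 + 41/15·(-1) = 1/2 ✓
b·c²: 97/9·9/100 + 41/15·1 = 1111/300 ≠ 1/3 ⇒ order 2.
b·Ac: 41/15·3/10 = 41/50 ≠ 1/6

2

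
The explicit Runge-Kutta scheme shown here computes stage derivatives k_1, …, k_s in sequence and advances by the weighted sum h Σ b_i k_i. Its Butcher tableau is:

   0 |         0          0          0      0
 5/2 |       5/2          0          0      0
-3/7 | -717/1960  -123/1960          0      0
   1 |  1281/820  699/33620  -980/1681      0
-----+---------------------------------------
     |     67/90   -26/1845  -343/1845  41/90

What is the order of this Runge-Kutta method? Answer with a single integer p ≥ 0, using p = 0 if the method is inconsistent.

4

b = (67/90, -26/1845, -343/1845, 41/90)
c = (0, 5/2, -3/7, 1)
Ac = (0, 0, -123/784, 99/328)
Σ b_i: 67/90·1 + (-26/1845)·1 + (-343/1845)·1 + 41/90·1 = 1 ✓
b·c: (-26/1845)·5/2 + (-343/1845)·(-3/7) + 41/90·1 = 1/2 ✓
b·c²: (-26/1845)·25/4 + (-343/1845)·9/49 + 41/90·1 = 1/3 ✓
b·Ac: (-343/1845)·(-123/784) + 41/90·99/328 = 1/6 ✓
b·c³: (-26/1845)·125/8 + (-343/1845)·(-27/343) + 41/90·1 = 1/4 ✓
b·(c∘Ac): (-343/1845)·369/5488 + 41/90·99/328 = 1/8 ✓
b·Ac²: (-343/1845)·(-615/1568) + 41/90·15/656 = 1/12 ✓
b·A²c: 41/90·15/164 = 1/24 ✓; 4 stages ⇒ order 4.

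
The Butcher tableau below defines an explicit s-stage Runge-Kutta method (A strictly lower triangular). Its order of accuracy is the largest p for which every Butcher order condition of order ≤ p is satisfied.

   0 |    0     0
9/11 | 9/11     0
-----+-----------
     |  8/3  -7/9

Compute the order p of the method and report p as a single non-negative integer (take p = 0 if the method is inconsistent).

0

b = (8/3, -7/9)
c = (0, 9/11)
Σ b_i: 8/3·1 + (-7/9)·1 = 17/9 ≠ 1 ⇒ order 0.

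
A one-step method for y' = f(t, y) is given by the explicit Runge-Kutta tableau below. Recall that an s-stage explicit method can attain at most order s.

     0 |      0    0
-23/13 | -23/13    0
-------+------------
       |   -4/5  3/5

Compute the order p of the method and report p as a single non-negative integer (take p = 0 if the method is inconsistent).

0

b = (-4/5, 3/5)
c = (0, -23/13)
Σ b_i: (-4/5)·1 + 3/5·1 = -1/5 ≠ 1 ⇒ order 0.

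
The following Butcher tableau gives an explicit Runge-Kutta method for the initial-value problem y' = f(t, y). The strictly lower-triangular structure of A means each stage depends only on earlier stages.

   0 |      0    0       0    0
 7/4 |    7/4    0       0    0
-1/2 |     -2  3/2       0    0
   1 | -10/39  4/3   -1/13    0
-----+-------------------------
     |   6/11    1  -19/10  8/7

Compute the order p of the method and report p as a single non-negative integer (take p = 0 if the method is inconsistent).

0

b = (6/11, 1, -19/10, 8/7)
c = (0, 7/4, -1/2, 1)
Ac = (0, 0, 21/8, 185/78)
Σ b_i: 6/11·1 + 1·1 + (-19/10)·1 + 8/7·1 = 607/770 ≠ 1 ⇒ order 0.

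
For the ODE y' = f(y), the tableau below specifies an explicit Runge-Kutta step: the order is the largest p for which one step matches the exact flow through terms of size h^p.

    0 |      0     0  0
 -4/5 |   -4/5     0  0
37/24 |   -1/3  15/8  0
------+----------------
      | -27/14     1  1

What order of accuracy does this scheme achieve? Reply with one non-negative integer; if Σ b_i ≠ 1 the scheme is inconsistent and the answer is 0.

b = (-27/14, 1, 1)
c = (0, -4/5, 37/24)
Ac = (0, 0, -3/2)
Σ b_i: (-27/14)·1 + 1·1 + 1·1 = 1/14 ≠ 1 ⇒ order 0.

0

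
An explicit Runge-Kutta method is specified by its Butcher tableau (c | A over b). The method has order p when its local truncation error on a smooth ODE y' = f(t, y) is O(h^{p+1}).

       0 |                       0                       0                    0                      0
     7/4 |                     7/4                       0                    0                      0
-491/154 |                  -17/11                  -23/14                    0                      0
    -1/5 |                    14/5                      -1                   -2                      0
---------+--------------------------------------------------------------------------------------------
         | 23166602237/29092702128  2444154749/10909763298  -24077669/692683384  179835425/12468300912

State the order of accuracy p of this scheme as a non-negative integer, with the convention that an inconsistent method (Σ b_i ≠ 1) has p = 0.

3

b = (23166602237/29092702128, 2444154749/10909763298, -24077669/692683384, 179835425/12468300912)
c = (0, 7/4, -491/154, -1/5)
Ac = (0, 0, -23/8, 1425/308)
Σ b_i: 23166602237/29092702128·1 + 2444154749/10909763298·1 + (-24077669/692683384)·1 + 179835425/12468300912·1 = 1 ✓
b·c: 2444154749/10909763298·7/4 + (-24077669/692683384)·(-491/154) + 179835425/12468300912·(-1/5) = 1/2 ✓
b·c²: 2444154749/10909763298·49/16 + (-24077669/692683384)·241081/23716 + 179835425/12468300912·1/25 = 1/3 ✓
b·Ac: (-24077669/692683384)·(-23/8) + 179835425/12468300912·1425/308 = 1/6 ✓
b·c³: 2444154749/10909763298·343/64 + (-24077669/692683384)·(-118370771/3652264) + 179835425/12468300912·(-1/125) = 29789293762601/12800788936320 ≠ 1/4 ⇒ order 3.
b·(c∘Ac): (-24077669/692683384)·11293/1232 + 179835425/12468300912·(-285/308) = -11037611413/33248802432 ≠ 1/8
b·Ac²: (-24077669/692683384)·(-161/32) + 179835425/12468300912·(-2219169/94864) = -208042242949/1280078893632 ≠ 1/12
b·A²c: 179835425/12468300912·23/4 = 4136214775/49873203648 ≠ 1/24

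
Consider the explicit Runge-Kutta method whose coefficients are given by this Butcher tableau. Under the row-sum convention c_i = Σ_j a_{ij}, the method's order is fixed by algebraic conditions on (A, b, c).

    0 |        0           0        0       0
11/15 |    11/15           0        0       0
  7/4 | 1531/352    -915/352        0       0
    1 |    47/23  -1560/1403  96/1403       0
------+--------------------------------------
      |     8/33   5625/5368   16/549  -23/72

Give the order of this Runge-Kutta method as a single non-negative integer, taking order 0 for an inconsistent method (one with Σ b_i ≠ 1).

4

b = (8/33, 5625/5368, 16/549, -23/72)
c = (0, 11/15, 7/4, 1)
Ac = (0, 0, -61/32, -16/23)
Σ b_i: 8/33·1 + 5625/5368·1 + 16/549·1 + (-23/72)·1 = 1 ✓
b·c: 5625/5368·11/15 + 16/549·7/4 + (-23/72)·1 = 1/2 ✓
b·c²: 5625/5368·121/225 + 16/549·49/16 + (-23/72)·1 = 1/3 ✓
b·Ac: 16/549·(-61/32) + (-23/72)·(-16/23) = 1/6 ✓
b·c³: 5625/5368·1331/3375 + 16/549·343/64 + (-23/72)·1 = 1/4 ✓
b·(c∘Ac): 16/549·(-427/128) + (-23/72)·(-16/23) = 1/8 ✓
b·Ac²: 16/549·(-671/480) + (-23/72)·(-134/345) = 1/12 ✓
b·A²c: (-23/72)·(-3/23) = 1/24 ✓; 4 stages ⇒ order 4.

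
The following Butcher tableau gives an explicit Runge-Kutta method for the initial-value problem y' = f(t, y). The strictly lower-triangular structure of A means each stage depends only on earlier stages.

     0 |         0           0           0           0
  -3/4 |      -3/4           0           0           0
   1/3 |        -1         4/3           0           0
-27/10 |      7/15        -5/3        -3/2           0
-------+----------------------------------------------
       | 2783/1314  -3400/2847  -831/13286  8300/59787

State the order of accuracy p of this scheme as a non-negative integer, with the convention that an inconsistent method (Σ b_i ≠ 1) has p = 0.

3

b = (2783/1314, -3400/2847, -831/13286, 8300/59787)
c = (0, -3/4, 1/3, -27/10)
Ac = (0, 0, -1, 3/4)
Σ b_i: 2783/1314·1 + (-3400/2847)·1 + (-831/13286)·1 + 8300/59787·1 = 1 ✓
b·c: (-3400/2847)·(-3/4) + (-831/13286)·1/3 + 8300/59787·(-27/10) = 1/2 ✓
b·c²: (-3400/2847)·9/16 + (-831/13286)·1/9 + 8300/59787·729/100 = 1/3 ✓
b·Ac: (-831/13286)·(-1) + 8300/59787·3/4 = 1/6 ✓
b·c³: (-3400/2847)·(-27/64) + (-831/13286)·1/27 + 8300/59787·(-19683/1000) = -58631/26280 ≠ 1/4 ⇒ order 3.
b·(c∘Ac): (-831/13286)·(-1/3) + 8300/59787·(-81/40) = -19/73 ≠ 1/8
b·Ac²: (-831/13286)·3/4 + 8300/59787·(-53/48) = -22097/110376 ≠ 1/12
b·A²c: 8300/59787·3/2 = 4150/19929 ≠ 1/24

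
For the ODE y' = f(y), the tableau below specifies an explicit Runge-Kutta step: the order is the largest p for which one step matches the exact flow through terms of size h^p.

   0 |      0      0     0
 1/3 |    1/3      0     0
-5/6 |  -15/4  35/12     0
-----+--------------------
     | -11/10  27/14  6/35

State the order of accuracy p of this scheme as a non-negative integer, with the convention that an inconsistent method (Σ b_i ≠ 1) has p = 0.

b = (-11/10, 27/14, 6/35)
c = (0, 1/3, -5/6)
Ac = (0, 0, 35/36)
Σ b_i: (-11/10)·1 + 27/14·1 + 6/35·1 = 1 ✓
b·c: 27/14·1/3 + 6/35·(-5/6) = 1/2 ✓
b·c²: 27/14·1/9 + 6/35·25/36 = 1/3 ✓
b·Ac: 6/35·35/36 = 1/6 ✓; 3 stages ⇒ order 3.

3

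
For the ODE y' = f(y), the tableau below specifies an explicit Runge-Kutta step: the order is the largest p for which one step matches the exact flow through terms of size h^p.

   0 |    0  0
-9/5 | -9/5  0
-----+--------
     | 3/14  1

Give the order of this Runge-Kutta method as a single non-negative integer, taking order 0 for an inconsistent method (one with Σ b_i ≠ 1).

0

b = (3/14, 1)
c = (0, -9/5)
Σ b_i: 3/14·1 + 1·1 = 17/14 ≠ 1 ⇒ order 0.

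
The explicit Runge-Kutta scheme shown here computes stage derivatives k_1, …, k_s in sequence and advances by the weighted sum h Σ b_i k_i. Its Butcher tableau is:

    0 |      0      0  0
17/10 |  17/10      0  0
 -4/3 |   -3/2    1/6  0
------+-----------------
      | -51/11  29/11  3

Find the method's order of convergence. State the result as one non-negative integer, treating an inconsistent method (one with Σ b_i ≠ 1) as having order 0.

b = (-51/11, 29/11, 3)
c = (0, 17/10, -4/3)
Ac = (0, 0, 17/60)
Σ b_i: (-51/11)·1 + 29/11·1 + 3·1 = 1 ✓
b·c: 29/11·17/10 + 3·(-4/3) = 53/110 ≠ 1/2 ⇒ order 1.

1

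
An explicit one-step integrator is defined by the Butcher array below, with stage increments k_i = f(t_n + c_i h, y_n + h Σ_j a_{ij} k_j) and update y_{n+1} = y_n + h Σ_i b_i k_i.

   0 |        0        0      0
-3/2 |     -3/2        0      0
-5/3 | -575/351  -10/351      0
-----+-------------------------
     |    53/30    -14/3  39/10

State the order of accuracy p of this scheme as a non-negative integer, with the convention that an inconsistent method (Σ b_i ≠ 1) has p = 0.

b = (53/30, -14/3, 39/10)
c = (0, -3/2, -5/3)
Ac = (0, 0, 5/117)
Σ b_i: 53/30·1 + (-14/3)·1 + 39/10·1 = 1 ✓
b·c: (-14/3)·(-3/2) + 39/10·(-5/3) = 1/2 ✓
b·c²: (-14/3)·9/4 + 39/10·25/9 = 1/3 ✓
b·Ac: 39/10·5/117 = 1/6 ✓; 3 stages ⇒ order 3.

3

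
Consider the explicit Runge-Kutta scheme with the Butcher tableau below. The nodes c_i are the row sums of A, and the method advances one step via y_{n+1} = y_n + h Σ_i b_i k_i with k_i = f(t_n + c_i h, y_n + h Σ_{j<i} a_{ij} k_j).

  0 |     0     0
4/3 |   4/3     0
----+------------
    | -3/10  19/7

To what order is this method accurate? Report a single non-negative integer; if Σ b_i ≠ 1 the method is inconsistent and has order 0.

b = (-3/10, 19/7)
c = (0, 4/3)
Σ b_i: (-3/10)·1 + 19/7·1 = 169/70 ≠ 1 ⇒ order 0.

0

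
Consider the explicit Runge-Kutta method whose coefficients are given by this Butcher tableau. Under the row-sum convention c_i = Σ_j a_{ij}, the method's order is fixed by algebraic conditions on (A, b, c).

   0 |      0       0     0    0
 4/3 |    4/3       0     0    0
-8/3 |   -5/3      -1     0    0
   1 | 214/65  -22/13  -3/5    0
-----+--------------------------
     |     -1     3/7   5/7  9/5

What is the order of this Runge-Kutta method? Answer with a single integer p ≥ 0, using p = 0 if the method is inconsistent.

0

b = (-1, 3/7, 5/7, 9/5)
c = (0, 4/3, -8/3, 1)
Ac = (0, 0, -4/3, -128/195)
Σ b_i: (-1)·1 + 3/7·1 + 5/7·1 + 9/5·1 = 68/35 ≠ 1 ⇒ order 0.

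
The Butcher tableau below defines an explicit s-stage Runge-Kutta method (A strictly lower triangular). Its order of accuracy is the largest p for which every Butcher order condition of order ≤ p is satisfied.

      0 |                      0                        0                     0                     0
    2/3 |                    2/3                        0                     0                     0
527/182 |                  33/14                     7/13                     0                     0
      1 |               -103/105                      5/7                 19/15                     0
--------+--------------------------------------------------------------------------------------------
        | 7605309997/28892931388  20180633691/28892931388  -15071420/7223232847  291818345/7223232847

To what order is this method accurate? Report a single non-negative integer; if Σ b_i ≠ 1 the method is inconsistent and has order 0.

3

b = (7605309997/28892931388, 20180633691/28892931388, -15071420/7223232847, 291818345/7223232847)
c = (0, 2/3, 527/182, 1)
Ac = (0, 0, 14/39, 3771/910)
Σ b_i: 7605309997/28892931388·1 + 20180633691/28892931388·1 + (-15071420/7223232847)·1 + 291818345/7223232847·1 = 1 ✓
b·c: 20180633691/28892931388·2/3 + (-15071420/7223232847)·527/182 + 291818345/7223232847·1 = 1/2 ✓
b·c²: 20180633691/28892931388·4/9 + (-15071420/7223232847)·277729/33124 + 291818345/7223232847·1 = 1/3 ✓
b·Ac: (-15071420/7223232847)·14/39 + 291818345/7223232847·3771/910 = 1/6 ✓
b·c³: 20180633691/28892931388·8/27 + (-15071420/7223232847)·146363183/6028568 + 291818345/7223232847·1 = 25573898563/130018191246 ≠ 1/4 ⇒ order 3.
b·(c∘Ac): (-15071420/7223232847)·527/507 + 291818345/7223232847·3771/910 = 7161698647/43339397082 ≠ 1/8
b·Ac²: (-15071420/7223232847)·28/117 + 291818345/7223232847·16303753/1490580 = 10444742727047/23663310806772 ≠ 1/12
b·A²c: 291818345/7223232847·266/585 = 1194210458/65009095623 ≠ 1/24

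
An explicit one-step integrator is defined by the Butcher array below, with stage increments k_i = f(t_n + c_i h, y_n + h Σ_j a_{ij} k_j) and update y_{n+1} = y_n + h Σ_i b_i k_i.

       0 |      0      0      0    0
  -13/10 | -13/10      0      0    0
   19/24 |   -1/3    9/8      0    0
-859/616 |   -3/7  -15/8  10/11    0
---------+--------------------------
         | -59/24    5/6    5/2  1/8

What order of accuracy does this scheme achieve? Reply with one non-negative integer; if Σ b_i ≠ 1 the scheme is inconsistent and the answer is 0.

b = (-59/24, 5/6, 5/2, 1/8)
c = (0, -13/10, 19/24, -859/616)
Ac = (0, 0, -117/80, 1667/528)
Σ b_i: (-59/24)·1 + 5/6·1 + 5/2·1 + 1/8·1 = 1 ✓
b·c: 5/6·(-13/10) + 5/2·19/24 + 1/8·(-859/616) = 10667/14784 ≠ 1/2 ⇒ order 1.

1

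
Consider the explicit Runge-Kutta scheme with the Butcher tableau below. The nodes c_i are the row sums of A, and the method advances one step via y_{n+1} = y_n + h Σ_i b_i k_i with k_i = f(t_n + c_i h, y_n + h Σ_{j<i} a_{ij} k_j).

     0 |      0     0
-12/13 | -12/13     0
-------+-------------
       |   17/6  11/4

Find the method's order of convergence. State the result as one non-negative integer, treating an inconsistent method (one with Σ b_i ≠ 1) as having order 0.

b = (17/6, 11/4)
c = (0, -12/13)
Σ b_i: 17/6·1 + 11/4·1 = 67/12 ≠ 1 ⇒ order 0.

0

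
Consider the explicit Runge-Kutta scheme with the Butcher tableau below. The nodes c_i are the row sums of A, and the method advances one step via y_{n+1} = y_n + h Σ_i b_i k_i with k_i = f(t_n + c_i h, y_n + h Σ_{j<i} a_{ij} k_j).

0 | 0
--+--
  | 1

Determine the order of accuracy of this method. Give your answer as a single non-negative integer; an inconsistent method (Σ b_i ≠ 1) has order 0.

1

b = (1)
c = (0)
Σ b_i: 1·1 = 1 ✓; 1 stage ⇒ order 1.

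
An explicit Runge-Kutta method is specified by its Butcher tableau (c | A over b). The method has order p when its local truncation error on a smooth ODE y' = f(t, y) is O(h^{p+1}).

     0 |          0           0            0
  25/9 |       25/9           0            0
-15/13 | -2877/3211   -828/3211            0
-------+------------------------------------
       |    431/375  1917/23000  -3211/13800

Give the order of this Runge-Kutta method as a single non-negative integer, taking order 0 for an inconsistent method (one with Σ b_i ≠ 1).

b = (431/375, 1917/23000, -3211/13800)
c = (0, 25/9, -15/13)
Ac = (0, 0, -2300/3211)
Σ b_i: 431/375·1 + 1917/23000·1 + (-3211/13800)·1 = 1 ✓
b·c: 1917/23000·25/9 + (-3211/13800)·(-15/13) = 1/2 ✓
b·c²: 1917/23000·625/81 + (-3211/13800)·225/169 = 1/3 ✓
b·Ac: (-3211/13800)·(-2300/3211) = 1/6 ✓; 3 stages ⇒ order 3.

3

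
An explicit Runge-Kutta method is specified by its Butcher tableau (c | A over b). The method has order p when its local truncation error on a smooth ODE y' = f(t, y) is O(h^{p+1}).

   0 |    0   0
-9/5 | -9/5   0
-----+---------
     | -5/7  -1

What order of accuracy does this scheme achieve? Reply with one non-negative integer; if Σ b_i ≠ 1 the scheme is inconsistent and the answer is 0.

0

b = (-5/7, -1)
c = (0, -9/5)
Σ b_i: (-5/7)·1 + (-1)·1 = -12/7 ≠ 1 ⇒ order 0.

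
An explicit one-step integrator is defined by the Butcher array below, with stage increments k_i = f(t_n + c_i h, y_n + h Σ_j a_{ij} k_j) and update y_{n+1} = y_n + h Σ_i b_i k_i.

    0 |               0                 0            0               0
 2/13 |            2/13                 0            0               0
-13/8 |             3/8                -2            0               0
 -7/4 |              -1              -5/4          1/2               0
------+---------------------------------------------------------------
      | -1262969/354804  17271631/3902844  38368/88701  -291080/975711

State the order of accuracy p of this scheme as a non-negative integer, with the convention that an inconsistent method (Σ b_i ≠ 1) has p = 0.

b = (-1262969/354804, 17271631/3902844, 38368/88701, -291080/975711)
c = (0, 2/13, -13/8, -7/4)
Ac = (0, 0, -4/13, -209/208)
Σ b_i: (-1262969/354804)·1 + 17271631/3902844·1 + 38368/88701·1 + (-291080/975711)·1 = 1 ✓
b·c: 17271631/3902844·2/13 + 38368/88701·(-13/8) + (-291080/975711)·(-7/4) = 1/2 ✓
b·c²: 17271631/3902844·4/169 + 38368/88701·169/64 + (-291080/975711)·49/16 = 1/3 ✓
b·Ac: 38368/88701·(-4/13) + (-291080/975711)·(-209/208) = 1/6 ✓
b·c³: 17271631/3902844·8/2197 + 38368/88701·(-2197/512) + (-291080/975711)·(-343/64) = -1483007/6149936 ≠ 1/4 ⇒ order 3.
b·(c∘Ac): 38368/88701·1/2 + (-291080/975711)·1463/832 = -948023/3074968 ≠ 1/8
b·Ac²: 38368/88701·(-8/169) + (-291080/975711)·27921/21632 = -82302133/202947888 ≠ 1/12
b·A²c: (-291080/975711)·(-2/13) = 582160/12684243 ≠ 1/24

3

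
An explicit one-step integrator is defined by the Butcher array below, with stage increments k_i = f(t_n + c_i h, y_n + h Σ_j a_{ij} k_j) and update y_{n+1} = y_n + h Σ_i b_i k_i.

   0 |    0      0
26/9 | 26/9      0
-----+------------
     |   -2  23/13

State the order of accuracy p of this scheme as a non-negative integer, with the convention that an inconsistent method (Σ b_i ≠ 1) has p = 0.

b = (-2, 23/13)
c = (0, 26/9)
Σ b_i: (-2)·1 + 23/13·1 = -3/13 ≠ 1 ⇒ order 0.

0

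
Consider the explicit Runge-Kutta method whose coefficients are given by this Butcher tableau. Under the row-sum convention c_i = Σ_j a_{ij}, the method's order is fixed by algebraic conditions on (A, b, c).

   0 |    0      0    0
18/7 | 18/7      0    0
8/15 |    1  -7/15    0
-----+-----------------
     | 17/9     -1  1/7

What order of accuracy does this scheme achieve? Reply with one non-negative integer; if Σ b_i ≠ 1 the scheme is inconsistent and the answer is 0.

b = (17/9, -1, 1/7)
c = (0, 18/7, 8/15)
Ac = (0, 0, -6/5)
Σ b_i: 17/9·1 + (-1)·1 + 1/7·1 = 65/63 ≠ 1 ⇒ order 0.

0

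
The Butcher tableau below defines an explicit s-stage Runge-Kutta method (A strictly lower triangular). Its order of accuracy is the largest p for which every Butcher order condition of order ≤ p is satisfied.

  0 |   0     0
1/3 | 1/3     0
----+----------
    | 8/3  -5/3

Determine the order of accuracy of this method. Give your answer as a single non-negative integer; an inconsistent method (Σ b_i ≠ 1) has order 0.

1

b = (8/3, -5/3)
c = (0, 1/3)
Σ b_i: 8/3·1 + (-5/3)·1 = 1 ✓
b·c: (-5/3)·1/3 = -5/9 ≠ 1/2 ⇒ order 1.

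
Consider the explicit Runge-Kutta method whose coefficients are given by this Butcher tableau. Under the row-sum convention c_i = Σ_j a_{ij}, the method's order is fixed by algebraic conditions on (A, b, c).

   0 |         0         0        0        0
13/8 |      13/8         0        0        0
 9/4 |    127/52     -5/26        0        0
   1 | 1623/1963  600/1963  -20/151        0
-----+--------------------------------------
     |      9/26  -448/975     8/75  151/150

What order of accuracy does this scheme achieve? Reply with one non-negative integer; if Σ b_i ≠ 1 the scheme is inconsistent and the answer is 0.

b = (9/26, -448/975, 8/75, 151/150)
c = (0, 13/8, 9/4, 1)
Ac = (0, 0, -5/16, 30/151)
Σ b_i: 9/26·1 + (-448/975)·1 + 8/75·1 + 151/150·1 = 1 ✓
b·c: (-448/975)·13/8 + 8/75·9/4 + 151/150·1 = 1/2 ✓
b·c²: (-448/975)·169/64 + 8/75·81/16 + 151/150·1 = 1/3 ✓
b·Ac: 8/75·(-5/16) + 151/150·30/151 = 1/6 ✓
b·c³: (-448/975)·2197/512 + 8/75·729/64 + 151/150·1 = 1/4 ✓
b·(c∘Ac): 8/75·(-45/64) + 151/150·30/151 = 1/8 ✓
b·Ac²: 8/75·(-65/128) + 151/150·165/1208 = 1/12 ✓
b·A²c: 151/150·25/604 = 1/24 ✓; 4 stages ⇒ order 4.

4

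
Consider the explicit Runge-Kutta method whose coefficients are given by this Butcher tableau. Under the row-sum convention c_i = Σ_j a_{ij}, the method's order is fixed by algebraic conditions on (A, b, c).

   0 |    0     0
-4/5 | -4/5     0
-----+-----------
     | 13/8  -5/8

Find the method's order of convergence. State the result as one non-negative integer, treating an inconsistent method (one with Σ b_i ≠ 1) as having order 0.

b = (13/8, -5/8)
c = (0, -4/5)
Σ b_i: 13/8·1 + (-5/8)·1 = 1 ✓
b·c: (-5/8)·(-4/5) = 1/2 ✓; 2 stages ⇒ order 2.

2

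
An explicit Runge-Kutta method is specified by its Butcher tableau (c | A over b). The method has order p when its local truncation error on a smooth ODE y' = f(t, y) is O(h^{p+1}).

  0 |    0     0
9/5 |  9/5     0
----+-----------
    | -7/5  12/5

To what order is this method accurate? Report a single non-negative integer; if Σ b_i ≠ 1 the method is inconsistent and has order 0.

b = (-7/5, 12/5)
c = (0, 9/5)
Σ b_i: (-7/5)·1 + 12/5·1 = 1 ✓
b·c: 12/5·9/5 = 108/25 ≠ 1/2 ⇒ order 1.

1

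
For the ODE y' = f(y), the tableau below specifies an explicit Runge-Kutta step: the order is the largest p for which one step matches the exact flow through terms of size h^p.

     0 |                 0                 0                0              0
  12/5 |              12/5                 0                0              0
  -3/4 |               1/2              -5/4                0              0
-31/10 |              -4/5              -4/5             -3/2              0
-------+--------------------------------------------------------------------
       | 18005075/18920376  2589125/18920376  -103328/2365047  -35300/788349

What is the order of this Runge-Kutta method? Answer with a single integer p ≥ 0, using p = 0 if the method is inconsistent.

b = (18005075/18920376, 2589125/18920376, -103328/2365047, -35300/788349)
c = (0, 12/5, -3/4, -31/10)
Ac = (0, 0, -3, -159/200)
Σ b_i: 18005075/18920376·1 + 2589125/18920376·1 + (-103328/2365047)·1 + (-35300/788349)·1 = 1 ✓
b·c: 2589125/18920376·12/5 + (-103328/2365047)·(-3/4) + (-35300/788349)·(-31/10) = 1/2 ✓
b·c²: 2589125/18920376·144/25 + (-103328/2365047)·9/16 + (-35300/788349)·961/100 = 1/3 ✓
b·Ac: (-103328/2365047)·(-3) + (-35300/788349)·(-159/200) = 1/6 ✓
b·c³: 2589125/18920376·1728/125 + (-103328/2365047)·(-27/64) + (-35300/788349)·(-29791/1000) = 12787444/3941745 ≠ 1/4 ⇒ order 3.
b·(c∘Ac): (-103328/2365047)·9/4 + (-35300/788349)·4929/2000 = -1096619/5255660 ≠ 1/8
b·Ac²: (-103328/2365047)·(-36/5) + (-35300/788349)·(-21807/4000) = 5872453/10511320 ≠ 1/12
b·A²c: (-35300/788349)·9/2 = -52950/262783 ≠ 1/24

3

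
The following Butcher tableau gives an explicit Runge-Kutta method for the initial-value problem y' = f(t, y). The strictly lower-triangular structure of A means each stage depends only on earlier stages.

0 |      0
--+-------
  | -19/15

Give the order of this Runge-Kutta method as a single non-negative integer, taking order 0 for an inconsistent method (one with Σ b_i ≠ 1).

b = (-19/15)
c = (0)
Σ b_i: (-19/15)·1 = -19/15 ≠ 1 ⇒ order 0.

0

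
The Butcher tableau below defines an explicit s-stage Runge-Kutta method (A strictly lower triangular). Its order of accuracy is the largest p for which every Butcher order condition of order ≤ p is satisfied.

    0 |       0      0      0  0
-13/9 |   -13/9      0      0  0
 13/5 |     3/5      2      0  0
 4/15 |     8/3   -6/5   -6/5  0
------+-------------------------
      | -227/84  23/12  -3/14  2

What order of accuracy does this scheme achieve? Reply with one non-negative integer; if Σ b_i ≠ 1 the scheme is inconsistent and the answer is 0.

b = (-227/84, 23/12, -3/14, 2)
c = (0, -13/9, 13/5, 4/15)
Ac = (0, 0, -26/9, -104/75)
Σ b_i: (-227/84)·1 + 23/12·1 + (-3/14)·1 + 2·1 = 1 ✓
b·c: 23/12·(-13/9) + (-3/14)·13/5 + 2·4/15 = -2111/756 ≠ 1/2 ⇒ order 1.

1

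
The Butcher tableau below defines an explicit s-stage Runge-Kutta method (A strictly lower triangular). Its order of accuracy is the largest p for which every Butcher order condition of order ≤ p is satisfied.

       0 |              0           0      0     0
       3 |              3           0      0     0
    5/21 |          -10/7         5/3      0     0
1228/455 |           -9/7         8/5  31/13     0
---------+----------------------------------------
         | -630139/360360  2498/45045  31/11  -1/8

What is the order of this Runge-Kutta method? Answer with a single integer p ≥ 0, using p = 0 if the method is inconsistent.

2

b = (-630139/360360, 2498/45045, 31/11, -1/8)
c = (0, 3, 5/21, 1228/455)
Ac = (0, 0, 5, 7327/1365)
Σ b_i: (-630139/360360)·1 + 2498/45045·1 + 31/11·1 + (-1/8)·1 = 1 ✓
b·c: 2498/45045·3 + 31/11·5/21 + (-1/8)·1228/455 = 1/2 ✓
b·c²: 2498/45045·9 + 31/11·25/441 + (-1/8)·1507984/207025 = -5157617/20495475 ≠ 1/3 ⇒ order 2.
b·Ac: 31/11·5 + (-1/8)·7327/1365 = 1612003/120120 ≠ 1/6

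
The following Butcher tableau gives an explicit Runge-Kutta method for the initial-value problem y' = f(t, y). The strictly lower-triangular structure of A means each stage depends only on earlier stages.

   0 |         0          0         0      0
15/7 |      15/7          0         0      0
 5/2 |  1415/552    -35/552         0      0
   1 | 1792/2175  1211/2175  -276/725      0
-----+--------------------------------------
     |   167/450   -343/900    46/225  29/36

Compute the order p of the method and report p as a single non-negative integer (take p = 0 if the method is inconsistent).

4

b = (167/450, -343/900, 46/225, 29/36)
c = (0, 15/7, 5/2, 1)
Ac = (0, 0, -25/184, 7/29)
Σ b_i: 167/450·1 + (-343/900)·1 + 46/225·1 + 29/36·1 = 1 ✓
b·c: (-343/900)·15/7 + 46/225·5/2 + 29/36·1 = 1/2 ✓
b·c²: (-343/900)·225/49 + 46/225·25/4 + 29/36·1 = 1/3 ✓
b·Ac: 46/225·(-25/184) + 29/36·7/29 = 1/6 ✓
b·c³: (-343/900)·3375/343 + 46/225·125/8 + 29/36·1 = 1/4 ✓
b·(c∘Ac): 46/225·(-125/368) + 29/36·7/29 = 1/8 ✓
b·Ac²: 46/225·(-375/1288) + 29/36·36/203 = 1/12 ✓
b·A²c: 29/36·3/58 = 1/24 ✓; 4 stages ⇒ order 4.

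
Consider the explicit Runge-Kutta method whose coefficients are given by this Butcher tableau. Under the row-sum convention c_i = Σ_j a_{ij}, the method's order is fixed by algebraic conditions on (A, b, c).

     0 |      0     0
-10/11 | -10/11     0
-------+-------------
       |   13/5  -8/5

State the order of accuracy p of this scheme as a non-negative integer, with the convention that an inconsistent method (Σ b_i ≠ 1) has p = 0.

1

b = (13/5, -8/5)
c = (0, -10/11)
Σ b_i: 13/5·1 + (-8/5)·1 = 1 ✓
b·c: (-8/5)·(-10/11) = 16/11 ≠ 1/2 ⇒ order 1.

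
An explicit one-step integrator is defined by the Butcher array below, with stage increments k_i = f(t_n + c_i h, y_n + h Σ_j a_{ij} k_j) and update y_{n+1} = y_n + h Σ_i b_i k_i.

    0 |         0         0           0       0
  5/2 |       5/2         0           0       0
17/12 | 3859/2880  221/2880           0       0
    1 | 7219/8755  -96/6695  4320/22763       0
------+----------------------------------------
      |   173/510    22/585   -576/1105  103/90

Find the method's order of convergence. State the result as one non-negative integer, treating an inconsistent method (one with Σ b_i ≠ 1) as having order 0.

4

b = (173/510, 22/585, -576/1105, 103/90)
c = (0, 5/2, 17/12, 1)
Ac = (0, 0, 221/1152, 24/103)
Σ b_i: 173/510·1 + 22/585·1 + (-576/1105)·1 + 103/90·1 = 1 ✓
b·c: 22/585·5/2 + (-576/1105)·17/12 + 103/90·1 = 1/2 ✓
b·c²: 22/585·25/4 + (-576/1105)·289/144 + 103/90·1 = 1/3 ✓
b·Ac: (-576/1105)·221/1152 + 103/90·24/103 = 1/6 ✓
b·c³: 22/585·125/8 + (-576/1105)·4913/1728 + 103/90·1 = 1/4 ✓
b·(c∘Ac): (-576/1105)·3757/13824 + 103/90·24/103 = 1/8 ✓
b·Ac²: (-576/1105)·1105/2304 + 103/90·30/103 = 1/12 ✓
b·A²c: 103/90·15/412 = 1/24 ✓; 4 stages ⇒ order 4.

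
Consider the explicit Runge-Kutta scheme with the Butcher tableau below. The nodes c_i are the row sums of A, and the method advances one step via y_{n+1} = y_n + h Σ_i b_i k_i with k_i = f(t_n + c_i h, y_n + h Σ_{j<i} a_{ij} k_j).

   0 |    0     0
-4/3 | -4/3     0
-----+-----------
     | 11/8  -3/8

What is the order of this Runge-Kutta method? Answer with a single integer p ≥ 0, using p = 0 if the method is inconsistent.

2

b = (11/8, -3/8)
c = (0, -4/3)
Σ b_i: 11/8·1 + (-3/8)·1 = 1 ✓
b·c: (-3/8)·(-4/3) = 1/2 ✓; 2 stages ⇒ order 2.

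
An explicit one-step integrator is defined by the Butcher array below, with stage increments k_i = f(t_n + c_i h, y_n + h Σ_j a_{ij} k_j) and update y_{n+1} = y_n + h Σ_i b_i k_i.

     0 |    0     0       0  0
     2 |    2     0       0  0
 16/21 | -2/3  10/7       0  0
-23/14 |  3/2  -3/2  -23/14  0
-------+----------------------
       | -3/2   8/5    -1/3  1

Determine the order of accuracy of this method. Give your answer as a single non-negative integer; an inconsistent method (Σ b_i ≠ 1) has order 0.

b = (-3/2, 8/5, -1/3, 1)
c = (0, 2, 16/21, -23/14)
Ac = (0, 0, 20/7, -625/147)
Σ b_i: (-3/2)·1 + 8/5·1 + (-1/3)·1 + 1·1 = 23/30 ≠ 1 ⇒ order 0.

0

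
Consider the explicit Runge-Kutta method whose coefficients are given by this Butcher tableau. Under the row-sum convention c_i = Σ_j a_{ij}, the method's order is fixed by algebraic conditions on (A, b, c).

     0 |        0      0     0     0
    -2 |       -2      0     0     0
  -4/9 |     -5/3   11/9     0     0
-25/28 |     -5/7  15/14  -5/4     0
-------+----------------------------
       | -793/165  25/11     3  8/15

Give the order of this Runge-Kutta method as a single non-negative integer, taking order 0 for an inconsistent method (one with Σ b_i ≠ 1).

b = (-793/165, 25/11, 3, 8/15)
c = (0, -2, -4/9, -25/28)
Ac = (0, 0, -22/9, -100/63)
Σ b_i: (-793/165)·1 + 25/11·1 + 3·1 + 8/15·1 = 1 ✓
b·c: 25/11·(-2) + 3·(-4/9) + 8/15·(-25/28) = -1468/231 ≠ 1/2 ⇒ order 1.

1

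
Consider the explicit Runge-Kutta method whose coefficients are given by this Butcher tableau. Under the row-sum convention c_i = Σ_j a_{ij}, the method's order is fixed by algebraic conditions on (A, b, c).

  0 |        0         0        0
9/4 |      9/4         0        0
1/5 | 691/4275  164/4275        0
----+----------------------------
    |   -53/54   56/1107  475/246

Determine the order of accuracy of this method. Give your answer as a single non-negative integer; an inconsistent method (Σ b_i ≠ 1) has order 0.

3

b = (-53/54, 56/1107, 475/246)
c = (0, 9/4, 1/5)
Ac = (0, 0, 41/475)
Σ b_i: (-53/54)·1 + 56/1107·1 + 475/246·1 = 1 ✓
b·c: 56/1107·9/4 + 475/246·1/5 = 1/2 ✓
b·c²: 56/1107·81/16 + 475/246·1/25 = 1/3 ✓
b·Ac: 475/246·41/475 = 1/6 ✓; 3 stages ⇒ order 3.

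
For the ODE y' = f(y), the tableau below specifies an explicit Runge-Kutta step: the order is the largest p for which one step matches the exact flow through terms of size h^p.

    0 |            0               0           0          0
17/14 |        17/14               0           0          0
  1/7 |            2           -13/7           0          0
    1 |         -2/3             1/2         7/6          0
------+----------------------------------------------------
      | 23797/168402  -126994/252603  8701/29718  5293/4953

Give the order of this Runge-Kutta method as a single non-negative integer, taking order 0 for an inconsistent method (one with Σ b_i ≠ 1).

b = (23797/168402, -126994/252603, 8701/29718, 5293/4953)
c = (0, 17/14, 1/7, 1)
Ac = (0, 0, -221/98, 65/84)
Σ b_i: 23797/168402·1 + (-126994/252603)·1 + 8701/29718·1 + 5293/4953·1 = 1 ✓
b·c: (-126994/252603)·17/14 + 8701/29718·1/7 + 5293/4953·1 = 1/2 ✓
b·c²: (-126994/252603)·289/196 + 8701/29718·1/49 + 5293/4953·1 = 1/3 ✓
b·Ac: 8701/29718·(-221/98) + 5293/4953·65/84 = 1/6 ✓
b·c³: (-126994/252603)·4913/2744 + 8701/29718·1/343 + 5293/4953·1 = 164417/970788 ≠ 1/4 ⇒ order 3.
b·(c∘Ac): 8701/29718·(-221/686) + 5293/4953·65/84 = 4559/6223 ≠ 1/8
b·Ac²: 8701/29718·(-3757/1372) + 5293/4953·895/1176 = 267/23114 ≠ 1/12
b·A²c: 5293/4953·(-221/84) = -89981/32004 ≠ 1/24

3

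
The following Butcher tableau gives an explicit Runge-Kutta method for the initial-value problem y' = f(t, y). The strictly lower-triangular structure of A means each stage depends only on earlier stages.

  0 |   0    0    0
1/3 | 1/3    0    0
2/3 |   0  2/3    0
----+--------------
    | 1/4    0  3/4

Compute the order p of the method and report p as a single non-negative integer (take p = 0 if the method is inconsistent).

b = (1/4, 0, 3/4)
c = (0, 1/3, 2/3)
Ac = (0, 0, 2/9)
Σ b_i: 1/4·1 + 3/4·1 = 1 ✓
b·c: 3/4·2/3 = 1/2 ✓
b·c²: 3/4·4/9 = 1/3 ✓
b·Ac: 3/4·2/9 = 1/6 ✓; 3 stages ⇒ order 3.

3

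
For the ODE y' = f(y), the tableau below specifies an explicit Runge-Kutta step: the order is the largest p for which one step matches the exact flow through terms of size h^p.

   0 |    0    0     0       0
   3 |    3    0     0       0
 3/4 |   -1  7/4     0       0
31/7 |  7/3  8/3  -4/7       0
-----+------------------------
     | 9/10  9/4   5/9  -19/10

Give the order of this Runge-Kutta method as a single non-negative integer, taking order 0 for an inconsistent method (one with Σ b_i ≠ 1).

0

b = (9/10, 9/4, 5/9, -19/10)
c = (0, 3, 3/4, 31/7)
Ac = (0, 0, 21/4, 53/7)
Σ b_i: 9/10·1 + 9/4·1 + 5/9·1 + (-19/10)·1 = 65/36 ≠ 1 ⇒ order 0.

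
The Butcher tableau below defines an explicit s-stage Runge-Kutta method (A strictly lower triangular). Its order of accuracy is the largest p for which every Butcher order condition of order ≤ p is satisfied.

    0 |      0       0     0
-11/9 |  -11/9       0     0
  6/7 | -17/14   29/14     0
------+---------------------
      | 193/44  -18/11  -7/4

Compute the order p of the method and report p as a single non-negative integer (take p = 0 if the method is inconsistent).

2

b = (193/44, -18/11, -7/4)
c = (0, -11/9, 6/7)
Ac = (0, 0, -319/126)
Σ b_i: 193/44·1 + (-18/11)·1 + (-7/4)·1 = 1 ✓
b·c: (-18/11)·(-11/9) + (-7/4)·6/7 = 1/2 ✓
b·c²: (-18/11)·121/81 + (-7/4)·36/49 = -235/63 ≠ 1/3 ⇒ order 2.
b·Ac: (-7/4)·(-319/126) = 319/72 ≠ 1/6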